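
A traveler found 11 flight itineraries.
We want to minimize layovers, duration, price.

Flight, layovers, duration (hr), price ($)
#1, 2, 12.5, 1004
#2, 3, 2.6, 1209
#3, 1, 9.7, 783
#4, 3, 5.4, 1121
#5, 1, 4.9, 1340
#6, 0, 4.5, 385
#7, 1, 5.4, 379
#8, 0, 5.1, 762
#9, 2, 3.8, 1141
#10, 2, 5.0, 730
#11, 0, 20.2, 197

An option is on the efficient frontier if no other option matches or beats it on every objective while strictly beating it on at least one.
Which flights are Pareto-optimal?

#1: dominated by #3 (layovers 1≤2, duration 9.7≤12.5, price 783≤1004).
#2: not dominated (best duration).
#3: dominated by #6 (layovers 0≤1, duration 4.5≤9.7, price 385≤783).
#4: dominated by #6 (layovers 0≤3, duration 4.5≤5.4, price 385≤1121).
#5: dominated by #6 (layovers 0≤1, duration 4.5≤4.9, price 385≤1340).
#6: not dominated.
#7: not dominated.
#8: dominated by #6 (layovers 0≤0, duration 4.5≤5.1, price 385≤762).
#9: not dominated.
#10: dominated by #6 (layovers 0≤2, duration 4.5≤5.0, price 385≤730).
#11: not dominated (best price).

#2, #6, #7, #9, #11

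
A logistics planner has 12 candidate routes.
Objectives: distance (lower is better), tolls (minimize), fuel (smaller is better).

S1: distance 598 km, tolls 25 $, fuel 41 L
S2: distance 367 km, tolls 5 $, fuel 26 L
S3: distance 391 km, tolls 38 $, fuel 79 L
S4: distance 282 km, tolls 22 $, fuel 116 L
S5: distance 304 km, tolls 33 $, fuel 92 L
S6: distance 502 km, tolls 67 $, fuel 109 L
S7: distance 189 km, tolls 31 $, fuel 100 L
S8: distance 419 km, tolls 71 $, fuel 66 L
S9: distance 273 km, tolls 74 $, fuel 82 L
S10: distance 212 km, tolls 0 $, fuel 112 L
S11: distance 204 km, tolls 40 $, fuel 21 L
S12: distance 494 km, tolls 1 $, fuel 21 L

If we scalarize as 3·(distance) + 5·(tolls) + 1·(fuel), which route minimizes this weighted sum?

S1: 3·598 + 5·25 + 1·41 = 1960
S2: 3·367 + 5·5 + 1·26 = 1152
S3: 3·391 + 5·38 + 1·79 = 1442
S4: 3·282 + 5·22 + 1·116 = 1072
S5: 3·304 + 5·33 + 1·92 = 1169
S6: 3·502 + 5·67 + 1·109 = 1950
S7: 3·189 + 5·31 + 1·100 = 822
S8: 3·419 + 5·71 + 1·66 = 1678
S9: 3·273 + 5·74 + 1·82 = 1271
S10: 3·212 + 5·0 + 1·112 = 748
S11: 3·204 + 5·40 + 1·21 = 833
S12: 3·494 + 5·1 + 1·21 = 1508
Lowest: S10 at 748.

S10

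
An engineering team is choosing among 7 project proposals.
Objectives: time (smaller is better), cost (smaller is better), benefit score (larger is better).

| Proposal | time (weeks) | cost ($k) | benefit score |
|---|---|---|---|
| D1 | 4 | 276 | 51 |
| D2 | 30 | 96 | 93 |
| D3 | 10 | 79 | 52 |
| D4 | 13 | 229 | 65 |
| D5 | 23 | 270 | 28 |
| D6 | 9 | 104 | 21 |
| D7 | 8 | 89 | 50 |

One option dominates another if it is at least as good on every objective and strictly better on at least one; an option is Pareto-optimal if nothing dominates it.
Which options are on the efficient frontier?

D1, D2, D3, D4, D7

D1: not dominated (best time).
D2: not dominated (best benefit score).
D3: not dominated (best cost).
D4: not dominated.
D5: dominated by D3 (time 10≤23, cost 79≤270, benefit score 52≥28).
D6: dominated by D7 (time 8≤9, cost 89≤104, benefit score 50≥21).
D7: not dominated.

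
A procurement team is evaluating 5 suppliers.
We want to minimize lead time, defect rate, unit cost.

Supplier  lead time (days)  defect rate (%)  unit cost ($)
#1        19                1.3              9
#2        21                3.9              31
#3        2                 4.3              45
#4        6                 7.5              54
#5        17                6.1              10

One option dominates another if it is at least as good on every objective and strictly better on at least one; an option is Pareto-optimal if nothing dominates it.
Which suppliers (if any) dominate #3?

#1: worse on lead time (19 vs 2).
#2: worse on lead time (21 vs 2).
#4: worse on lead time (6 vs 2).
#5: worse on lead time (17 vs 2).
No option dominates #3.

none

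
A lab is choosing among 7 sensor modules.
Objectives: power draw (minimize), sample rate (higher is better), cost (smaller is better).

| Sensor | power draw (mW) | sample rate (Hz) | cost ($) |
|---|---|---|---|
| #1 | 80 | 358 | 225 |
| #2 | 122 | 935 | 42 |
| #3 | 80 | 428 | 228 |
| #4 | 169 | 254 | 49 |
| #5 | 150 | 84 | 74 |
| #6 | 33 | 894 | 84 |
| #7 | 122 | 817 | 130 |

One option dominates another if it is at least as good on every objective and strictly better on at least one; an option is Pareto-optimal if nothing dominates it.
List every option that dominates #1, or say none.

#6

#6: power draw 33≤80, sample rate 894≥358, cost 84≤225 — dominates #1.
Others (#2, #3, #4, #5, #7) are each worse than #1 on at least one objective.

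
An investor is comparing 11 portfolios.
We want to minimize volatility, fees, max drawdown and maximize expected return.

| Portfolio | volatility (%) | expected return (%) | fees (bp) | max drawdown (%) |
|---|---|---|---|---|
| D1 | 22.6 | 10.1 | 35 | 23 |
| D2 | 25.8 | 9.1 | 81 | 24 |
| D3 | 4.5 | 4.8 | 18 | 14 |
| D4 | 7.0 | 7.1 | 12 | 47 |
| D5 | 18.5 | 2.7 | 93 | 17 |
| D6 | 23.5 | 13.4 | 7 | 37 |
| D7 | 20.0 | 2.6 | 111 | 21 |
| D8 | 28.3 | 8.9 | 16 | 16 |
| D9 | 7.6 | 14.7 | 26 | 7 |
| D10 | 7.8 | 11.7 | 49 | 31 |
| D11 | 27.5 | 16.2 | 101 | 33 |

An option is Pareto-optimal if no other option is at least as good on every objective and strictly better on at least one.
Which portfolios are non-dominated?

D3, D4, D6, D8, D9, D11

D1: dominated by D9 (volatility 7.6≤22.6, expected return 14.7≥10.1, fees 26≤35, max drawdown 7≤23).
D2: dominated by D1 (volatility 22.6≤25.8, expected return 10.1≥9.1, fees 35≤81, max drawdown 23≤24).
D3: not dominated (best volatility).
D4: not dominated.
D5: dominated by D3 (volatility 4.5≤18.5, expected return 4.8≥2.7, fees 18≤93, max drawdown 14≤17).
D6: not dominated (best fees).
D7: dominated by D3 (volatility 4.5≤20.0, expected return 4.8≥2.6, fees 18≤111, max drawdown 14≤21).
D8: not dominated.
D9: not dominated (best max drawdown).
D10: dominated by D9 (volatility 7.6≤7.8, expected return 14.7≥11.7, fees 26≤49, max drawdown 7≤31).
D11: not dominated (best expected return).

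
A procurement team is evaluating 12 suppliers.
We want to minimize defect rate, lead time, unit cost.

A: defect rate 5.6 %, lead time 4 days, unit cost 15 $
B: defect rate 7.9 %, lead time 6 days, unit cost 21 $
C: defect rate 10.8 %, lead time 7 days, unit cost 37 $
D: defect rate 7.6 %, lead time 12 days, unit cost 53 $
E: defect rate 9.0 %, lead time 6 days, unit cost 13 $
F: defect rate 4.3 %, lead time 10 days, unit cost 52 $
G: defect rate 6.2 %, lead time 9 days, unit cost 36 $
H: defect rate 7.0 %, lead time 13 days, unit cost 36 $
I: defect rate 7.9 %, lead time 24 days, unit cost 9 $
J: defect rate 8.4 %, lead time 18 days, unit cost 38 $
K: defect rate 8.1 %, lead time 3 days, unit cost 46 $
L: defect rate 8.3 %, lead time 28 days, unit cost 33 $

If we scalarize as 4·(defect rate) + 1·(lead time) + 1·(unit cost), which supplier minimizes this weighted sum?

A: 4·5.6 + 1·4 + 1·15 = 41.4
B: 4·7.9 + 1·6 + 1·21 = 58.6
C: 4·10.8 + 1·7 + 1·37 = 87.2
D: 4·7.6 + 1·12 + 1·53 = 95.4
E: 4·9.0 + 1·6 + 1·13 = 55.0
F: 4·4.3 + 1·10 + 1·52 = 79.2
G: 4·6.2 + 1·9 + 1·36 = 69.8
H: 4·7.0 + 1·13 + 1·36 = 77.0
I: 4·7.9 + 1·24 + 1·9 = 64.6
J: 4·8.4 + 1·18 + 1·38 = 89.6
K: 4·8.1 + 1·3 + 1·46 = 81.4
L: 4·8.3 + 1·28 + 1·33 = 94.2
Lowest: A at 41.4.

A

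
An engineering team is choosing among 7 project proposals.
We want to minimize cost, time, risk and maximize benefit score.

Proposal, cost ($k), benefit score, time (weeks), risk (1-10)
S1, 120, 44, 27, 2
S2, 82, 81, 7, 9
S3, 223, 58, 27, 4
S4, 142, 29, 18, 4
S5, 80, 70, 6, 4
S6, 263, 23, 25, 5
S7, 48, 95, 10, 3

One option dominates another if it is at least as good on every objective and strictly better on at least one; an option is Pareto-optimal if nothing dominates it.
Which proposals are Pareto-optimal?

S1, S2, S5, S7

S1: not dominated (best risk).
S2: not dominated.
S3: dominated by S5 (cost 80≤223, benefit score 70≥58, time 6≤27, risk 4≤4).
S4: dominated by S5 (cost 80≤142, benefit score 70≥29, time 6≤18, risk 4≤4).
S5: not dominated (best time).
S6: dominated by S4 (cost 142≤263, benefit score 29≥23, time 18≤25, risk 4≤5).
S7: not dominated (best cost).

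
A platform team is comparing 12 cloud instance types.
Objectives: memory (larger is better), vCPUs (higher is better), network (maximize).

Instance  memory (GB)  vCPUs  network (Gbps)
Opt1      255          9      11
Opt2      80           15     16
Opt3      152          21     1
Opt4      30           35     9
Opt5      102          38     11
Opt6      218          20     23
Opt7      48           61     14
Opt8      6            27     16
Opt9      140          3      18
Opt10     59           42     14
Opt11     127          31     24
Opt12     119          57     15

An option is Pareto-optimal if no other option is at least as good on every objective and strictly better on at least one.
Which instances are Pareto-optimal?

Opt1, Opt3, Opt6, Opt7, Opt11, Opt12

Opt1: not dominated (best memory).
Opt2: dominated by Opt6 (memory 218≥80, vCPUs 20≥15, network 23≥16).
Opt3: not dominated.
Opt4: dominated by Opt5 (memory 102≥30, vCPUs 38≥35, network 11≥9).
Opt5: dominated by Opt12 (memory 119≥102, vCPUs 57≥38, network 15≥11).
Opt6: not dominated.
Opt7: not dominated (best vCPUs).
Opt8: dominated by Opt11 (memory 127≥6, vCPUs 31≥27, network 24≥16).
Opt9: dominated by Opt6 (memory 218≥140, vCPUs 20≥3, network 23≥18).
Opt10: dominated by Opt12 (memory 119≥59, vCPUs 57≥42, network 15≥14).
Opt11: not dominated (best network).
Opt12: not dominated.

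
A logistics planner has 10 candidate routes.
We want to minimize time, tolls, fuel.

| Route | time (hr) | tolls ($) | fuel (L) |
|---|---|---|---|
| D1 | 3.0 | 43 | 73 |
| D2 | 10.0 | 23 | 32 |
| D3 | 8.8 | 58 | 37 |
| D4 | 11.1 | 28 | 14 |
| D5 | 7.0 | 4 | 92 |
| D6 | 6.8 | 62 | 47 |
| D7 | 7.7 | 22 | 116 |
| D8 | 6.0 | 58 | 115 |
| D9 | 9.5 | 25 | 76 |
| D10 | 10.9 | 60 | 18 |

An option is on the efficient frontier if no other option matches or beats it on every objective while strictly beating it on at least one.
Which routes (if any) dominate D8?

D1: time 3.0≤6.0, tolls 43≤58, fuel 73≤115 — dominates D8.
Others (D2, D3, D4, D5, D6, D7, D9, D10) are each worse than D8 on at least one objective.

D1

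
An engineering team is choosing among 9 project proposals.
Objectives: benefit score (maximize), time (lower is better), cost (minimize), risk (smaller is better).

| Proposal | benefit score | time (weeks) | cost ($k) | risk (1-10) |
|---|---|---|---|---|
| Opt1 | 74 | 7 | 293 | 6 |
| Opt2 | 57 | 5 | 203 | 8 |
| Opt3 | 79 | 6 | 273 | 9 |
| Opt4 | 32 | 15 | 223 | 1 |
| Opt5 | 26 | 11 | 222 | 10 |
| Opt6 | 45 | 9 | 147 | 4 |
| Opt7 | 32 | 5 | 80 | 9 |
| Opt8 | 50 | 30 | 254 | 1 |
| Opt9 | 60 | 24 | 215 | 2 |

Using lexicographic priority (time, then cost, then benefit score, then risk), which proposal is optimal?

First minimize time: best is 5, kept {Opt2, Opt7}.
Then minimize cost: best is 80, kept {Opt7}.

Opt7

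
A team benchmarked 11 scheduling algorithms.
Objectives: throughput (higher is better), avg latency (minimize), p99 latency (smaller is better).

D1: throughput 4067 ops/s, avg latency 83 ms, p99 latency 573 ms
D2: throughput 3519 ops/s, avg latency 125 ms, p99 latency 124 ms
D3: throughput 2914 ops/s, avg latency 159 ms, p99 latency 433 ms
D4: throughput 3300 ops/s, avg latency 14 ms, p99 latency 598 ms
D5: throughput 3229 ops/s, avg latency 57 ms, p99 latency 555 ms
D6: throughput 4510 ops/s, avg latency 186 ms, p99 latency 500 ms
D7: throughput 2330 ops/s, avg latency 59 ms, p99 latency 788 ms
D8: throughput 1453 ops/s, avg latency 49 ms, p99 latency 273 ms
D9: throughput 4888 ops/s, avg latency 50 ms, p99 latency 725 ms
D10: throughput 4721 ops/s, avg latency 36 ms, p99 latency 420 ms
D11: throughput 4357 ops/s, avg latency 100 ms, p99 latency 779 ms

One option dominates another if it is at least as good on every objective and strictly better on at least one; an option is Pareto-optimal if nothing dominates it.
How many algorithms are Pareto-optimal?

5

D1: dominated by D10 (throughput 4721≥4067, avg latency 36≤83, p99 latency 420≤573).
D2: not dominated (best p99 latency).
D3: dominated by D2 (throughput 3519≥2914, avg latency 125≤159, p99 latency 124≤433).
D4: not dominated (best avg latency).
D5: dominated by D10 (throughput 4721≥3229, avg latency 36≤57, p99 latency 420≤555).
D6: dominated by D10 (throughput 4721≥4510, avg latency 36≤186, p99 latency 420≤500).
D7: dominated by D4 (throughput 3300≥2330, avg latency 14≤59, p99 latency 598≤788).
D8: not dominated.
D9: not dominated (best throughput).
D10: not dominated.
D11: dominated by D9 (throughput 4888≥4357, avg latency 50≤100, p99 latency 725≤779).
Pareto-optimal: D2, D4, D8, D9, D10 → 5.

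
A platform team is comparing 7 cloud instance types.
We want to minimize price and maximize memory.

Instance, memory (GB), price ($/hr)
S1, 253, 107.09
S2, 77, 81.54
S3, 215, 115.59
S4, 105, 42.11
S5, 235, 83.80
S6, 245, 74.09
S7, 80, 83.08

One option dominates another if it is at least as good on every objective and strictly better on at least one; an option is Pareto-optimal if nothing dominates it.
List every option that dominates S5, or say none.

S6

S6: memory 245≥235, price 74.09≤83.80 — dominates S5.
Others (S1, S2, S3, S4, S7) are each worse than S5 on at least one objective.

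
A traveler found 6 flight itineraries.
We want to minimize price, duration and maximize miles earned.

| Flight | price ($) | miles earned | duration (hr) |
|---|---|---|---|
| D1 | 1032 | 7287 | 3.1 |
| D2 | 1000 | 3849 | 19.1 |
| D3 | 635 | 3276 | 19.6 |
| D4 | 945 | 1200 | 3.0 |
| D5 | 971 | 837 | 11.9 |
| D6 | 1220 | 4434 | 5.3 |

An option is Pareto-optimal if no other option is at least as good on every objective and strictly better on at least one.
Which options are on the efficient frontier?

D1: not dominated (best miles earned).
D2: not dominated.
D3: not dominated (best price).
D4: not dominated (best duration).
D5: dominated by D4 (price 945≤971, miles earned 1200≥837, duration 3.0≤11.9).
D6: dominated by D1 (price 1032≤1220, miles earned 7287≥4434, duration 3.1≤5.3).

D1, D2, D3, D4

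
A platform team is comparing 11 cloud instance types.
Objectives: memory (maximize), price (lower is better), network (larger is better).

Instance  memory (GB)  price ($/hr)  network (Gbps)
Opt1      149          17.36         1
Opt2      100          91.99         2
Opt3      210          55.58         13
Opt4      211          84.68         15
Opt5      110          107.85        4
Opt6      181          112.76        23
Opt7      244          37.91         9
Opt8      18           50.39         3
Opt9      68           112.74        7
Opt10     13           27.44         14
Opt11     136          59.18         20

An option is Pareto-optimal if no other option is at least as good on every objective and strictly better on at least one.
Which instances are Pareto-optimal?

Opt1: not dominated (best price).
Opt2: dominated by Opt3 (memory 210≥100, price 55.58≤91.99, network 13≥2).
Opt3: not dominated.
Opt4: not dominated.
Opt5: dominated by Opt3 (memory 210≥110, price 55.58≤107.85, network 13≥4).
Opt6: not dominated (best network).
Opt7: not dominated (best memory).
Opt8: dominated by Opt7 (memory 244≥18, price 37.91≤50.39, network 9≥3).
Opt9: dominated by Opt3 (memory 210≥68, price 55.58≤112.74, network 13≥7).
Opt10: not dominated.
Opt11: not dominated.

Opt1, Opt3, Opt4, Opt6, Opt7, Opt10, Opt11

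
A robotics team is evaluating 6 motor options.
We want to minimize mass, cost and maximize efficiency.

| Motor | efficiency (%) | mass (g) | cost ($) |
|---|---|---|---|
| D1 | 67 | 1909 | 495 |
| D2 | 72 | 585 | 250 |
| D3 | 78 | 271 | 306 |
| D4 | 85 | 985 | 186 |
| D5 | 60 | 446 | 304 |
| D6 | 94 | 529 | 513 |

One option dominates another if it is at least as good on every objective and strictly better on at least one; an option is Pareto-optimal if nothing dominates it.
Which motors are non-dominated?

D2, D3, D4, D5, D6

D1: dominated by D2 (efficiency 72≥67, mass 585≤1909, cost 250≤495).
D2: not dominated.
D3: not dominated (best mass).
D4: not dominated (best cost).
D5: not dominated.
D6: not dominated (best efficiency).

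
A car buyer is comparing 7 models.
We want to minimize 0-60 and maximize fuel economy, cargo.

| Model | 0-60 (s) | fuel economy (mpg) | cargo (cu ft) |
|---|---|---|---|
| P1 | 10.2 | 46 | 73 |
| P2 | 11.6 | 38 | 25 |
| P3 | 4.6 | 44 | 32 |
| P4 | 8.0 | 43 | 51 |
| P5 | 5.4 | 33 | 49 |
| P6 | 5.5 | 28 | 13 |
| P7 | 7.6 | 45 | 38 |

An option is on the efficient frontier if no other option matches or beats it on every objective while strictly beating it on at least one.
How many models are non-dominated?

5

P1: not dominated (best fuel economy).
P2: dominated by P1 (0-60 10.2≤11.6, fuel economy 46≥38, cargo 73≥25).
P3: not dominated (best 0-60).
P4: not dominated.
P5: not dominated.
P6: dominated by P3 (0-60 4.6≤5.5, fuel economy 44≥28, cargo 32≥13).
P7: not dominated.
Pareto-optimal: P1, P3, P4, P5, P7 → 5.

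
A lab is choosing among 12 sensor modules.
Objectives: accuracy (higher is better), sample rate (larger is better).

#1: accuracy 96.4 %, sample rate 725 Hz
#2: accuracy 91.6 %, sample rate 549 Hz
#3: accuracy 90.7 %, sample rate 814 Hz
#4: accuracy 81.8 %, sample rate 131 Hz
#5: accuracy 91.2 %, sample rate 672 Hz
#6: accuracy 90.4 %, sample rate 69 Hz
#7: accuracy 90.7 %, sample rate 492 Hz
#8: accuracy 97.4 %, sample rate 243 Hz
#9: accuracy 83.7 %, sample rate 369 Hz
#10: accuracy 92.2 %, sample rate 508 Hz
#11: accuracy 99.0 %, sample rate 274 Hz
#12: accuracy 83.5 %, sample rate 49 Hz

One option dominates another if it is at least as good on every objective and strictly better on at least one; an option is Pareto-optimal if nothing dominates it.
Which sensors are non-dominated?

#1: not dominated.
#2: dominated by #1 (accuracy 96.4≥91.6, sample rate 725≥549).
#3: not dominated (best sample rate).
#4: dominated by #1 (accuracy 96.4≥81.8, sample rate 725≥131).
#5: dominated by #1 (accuracy 96.4≥91.2, sample rate 725≥672).
#6: dominated by #1 (accuracy 96.4≥90.4, sample rate 725≥69).
#7: dominated by #1 (accuracy 96.4≥90.7, sample rate 725≥492).
#8: dominated by #11 (accuracy 99.0≥97.4, sample rate 274≥243).
#9: dominated by #1 (accuracy 96.4≥83.7, sample rate 725≥369).
#10: dominated by #1 (accuracy 96.4≥92.2, sample rate 725≥508).
#11: not dominated (best accuracy).
#12: dominated by #1 (accuracy 96.4≥83.5, sample rate 725≥49).

#1, #3, #11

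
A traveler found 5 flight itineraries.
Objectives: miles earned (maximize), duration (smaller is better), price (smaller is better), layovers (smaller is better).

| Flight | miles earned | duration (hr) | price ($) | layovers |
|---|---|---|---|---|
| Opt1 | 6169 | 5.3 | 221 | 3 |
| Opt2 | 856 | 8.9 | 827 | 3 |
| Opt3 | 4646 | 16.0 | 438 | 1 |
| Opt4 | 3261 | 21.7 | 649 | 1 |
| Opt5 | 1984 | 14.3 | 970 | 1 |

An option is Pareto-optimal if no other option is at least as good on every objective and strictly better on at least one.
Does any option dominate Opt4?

Yes

Opt3 vs Opt4: miles earned 4646≥3261, duration 16.0≤21.7, price 438≤649, layovers 1≤1 — Opt3 is at least as good on every objective and strictly better on at least one, so Opt3 dominates Opt4.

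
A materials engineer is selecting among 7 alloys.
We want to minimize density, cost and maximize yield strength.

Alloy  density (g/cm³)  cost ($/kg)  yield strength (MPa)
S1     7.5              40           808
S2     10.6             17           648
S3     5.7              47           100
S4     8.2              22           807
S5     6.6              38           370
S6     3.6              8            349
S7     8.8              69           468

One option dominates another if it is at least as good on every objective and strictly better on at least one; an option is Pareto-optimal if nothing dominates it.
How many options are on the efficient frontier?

5

S1: not dominated (best yield strength).
S2: not dominated.
S3: dominated by S6 (density 3.6≤5.7, cost 8≤47, yield strength 349≥100).
S4: not dominated.
S5: not dominated.
S6: not dominated (best density).
S7: dominated by S1 (density 7.5≤8.8, cost 40≤69, yield strength 808≥468).
Pareto-optimal: S1, S2, S4, S5, S6 → 5.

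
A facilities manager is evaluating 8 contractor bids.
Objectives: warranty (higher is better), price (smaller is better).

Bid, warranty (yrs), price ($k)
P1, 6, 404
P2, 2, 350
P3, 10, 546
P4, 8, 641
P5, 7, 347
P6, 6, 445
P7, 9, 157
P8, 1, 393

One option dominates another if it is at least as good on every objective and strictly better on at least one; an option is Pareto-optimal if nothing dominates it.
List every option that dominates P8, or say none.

P2, P5, P7

P2: warranty 2≥1, price 350≤393 — dominates P8.
P5: warranty 7≥1, price 347≤393 — dominates P8.
P7: warranty 9≥1, price 157≤393 — dominates P8.
Others (P1, P3, P4, P6) are each worse than P8 on at least one objective.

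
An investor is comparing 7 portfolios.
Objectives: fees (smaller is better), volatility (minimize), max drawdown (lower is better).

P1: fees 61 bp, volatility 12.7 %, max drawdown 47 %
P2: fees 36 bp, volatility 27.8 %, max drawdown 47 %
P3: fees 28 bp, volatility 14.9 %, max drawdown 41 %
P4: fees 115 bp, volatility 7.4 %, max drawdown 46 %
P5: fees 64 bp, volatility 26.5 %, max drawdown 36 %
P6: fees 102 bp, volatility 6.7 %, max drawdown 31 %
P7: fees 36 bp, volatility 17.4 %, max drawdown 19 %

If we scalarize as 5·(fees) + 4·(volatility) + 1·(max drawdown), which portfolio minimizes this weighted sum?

P3

P1: 5·61 + 4·12.7 + 1·47 = 402.8
P2: 5·36 + 4·27.8 + 1·47 = 338.2
P3: 5·28 + 4·14.9 + 1·41 = 240.6
P4: 5·115 + 4·7.4 + 1·46 = 650.6
P5: 5·64 + 4·26.5 + 1·36 = 462.0
P6: 5·102 + 4·6.7 + 1·31 = 567.8
P7: 5·36 + 4·17.4 + 1·19 = 268.6
Lowest: P3 at 240.6.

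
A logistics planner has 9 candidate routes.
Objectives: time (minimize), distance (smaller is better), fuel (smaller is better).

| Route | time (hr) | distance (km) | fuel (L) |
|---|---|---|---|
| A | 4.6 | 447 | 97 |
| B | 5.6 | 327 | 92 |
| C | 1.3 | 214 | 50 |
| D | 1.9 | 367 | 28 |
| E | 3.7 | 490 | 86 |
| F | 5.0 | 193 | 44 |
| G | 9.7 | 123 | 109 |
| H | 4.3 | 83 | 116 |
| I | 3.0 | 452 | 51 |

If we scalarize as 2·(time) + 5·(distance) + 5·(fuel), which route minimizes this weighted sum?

H

A: 2·4.6 + 5·447 + 5·97 = 2729.2
B: 2·5.6 + 5·327 + 5·92 = 2106.2
C: 2·1.3 + 5·214 + 5·50 = 1322.6
D: 2·1.9 + 5·367 + 5·28 = 1978.8
E: 2·3.7 + 5·490 + 5·86 = 2887.4
F: 2·5.0 + 5·193 + 5·44 = 1195.0
G: 2·9.7 + 5·123 + 5·109 = 1179.4
H: 2·4.3 + 5·83 + 5·116 = 1003.6
I: 2·3.0 + 5·452 + 5·51 = 2521.0
Lowest: H at 1003.6.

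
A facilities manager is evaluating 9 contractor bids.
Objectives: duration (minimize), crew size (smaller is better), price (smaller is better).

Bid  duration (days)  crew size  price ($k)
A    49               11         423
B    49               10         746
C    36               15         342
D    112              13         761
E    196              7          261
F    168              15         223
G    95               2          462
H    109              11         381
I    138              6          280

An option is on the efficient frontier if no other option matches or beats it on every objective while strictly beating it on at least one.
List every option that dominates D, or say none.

A, B, G, H

A: duration 49≤112, crew size 11≤13, price 423≤761 — dominates D.
B: duration 49≤112, crew size 10≤13, price 746≤761 — dominates D.
G: duration 95≤112, crew size 2≤13, price 462≤761 — dominates D.
H: duration 109≤112, crew size 11≤13, price 381≤761 — dominates D.
Others (C, E, F, I) are each worse than D on at least one objective.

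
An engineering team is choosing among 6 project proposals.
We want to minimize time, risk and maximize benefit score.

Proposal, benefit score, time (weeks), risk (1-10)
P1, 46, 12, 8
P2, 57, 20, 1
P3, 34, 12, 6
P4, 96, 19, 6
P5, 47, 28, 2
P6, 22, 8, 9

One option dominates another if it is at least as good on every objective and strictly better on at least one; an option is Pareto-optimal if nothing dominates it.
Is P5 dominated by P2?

P2 vs P5: benefit score 57≥47, time 20≤28, risk 1≤2 — P2 is at least as good on every objective with at least one strict improvement.

Yes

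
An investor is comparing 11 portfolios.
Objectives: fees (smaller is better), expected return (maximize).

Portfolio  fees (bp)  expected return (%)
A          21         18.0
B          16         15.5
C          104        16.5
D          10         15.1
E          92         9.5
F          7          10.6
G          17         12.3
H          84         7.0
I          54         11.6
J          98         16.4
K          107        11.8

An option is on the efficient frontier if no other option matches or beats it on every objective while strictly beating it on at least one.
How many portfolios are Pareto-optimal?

4

A: not dominated (best expected return).
B: not dominated.
C: dominated by A (fees 21≤104, expected return 18.0≥16.5).
D: not dominated.
E: dominated by A (fees 21≤92, expected return 18.0≥9.5).
F: not dominated (best fees).
G: dominated by B (fees 16≤17, expected return 15.5≥12.3).
H: dominated by A (fees 21≤84, expected return 18.0≥7.0).
I: dominated by A (fees 21≤54, expected return 18.0≥11.6).
J: dominated by A (fees 21≤98, expected return 18.0≥16.4).
K: dominated by A (fees 21≤107, expected return 18.0≥11.8).
Pareto-optimal: A, B, D, F → 4.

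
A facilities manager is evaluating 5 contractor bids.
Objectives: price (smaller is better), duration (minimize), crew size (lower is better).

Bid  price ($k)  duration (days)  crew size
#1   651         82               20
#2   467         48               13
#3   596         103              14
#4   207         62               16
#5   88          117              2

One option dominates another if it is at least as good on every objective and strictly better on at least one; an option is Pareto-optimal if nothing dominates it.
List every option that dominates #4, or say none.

#1: worse on price (651 vs 207).
#2: worse on price (467 vs 207).
#3: worse on price (596 vs 207).
#5: worse on duration (117 vs 62).
No option dominates #4.

none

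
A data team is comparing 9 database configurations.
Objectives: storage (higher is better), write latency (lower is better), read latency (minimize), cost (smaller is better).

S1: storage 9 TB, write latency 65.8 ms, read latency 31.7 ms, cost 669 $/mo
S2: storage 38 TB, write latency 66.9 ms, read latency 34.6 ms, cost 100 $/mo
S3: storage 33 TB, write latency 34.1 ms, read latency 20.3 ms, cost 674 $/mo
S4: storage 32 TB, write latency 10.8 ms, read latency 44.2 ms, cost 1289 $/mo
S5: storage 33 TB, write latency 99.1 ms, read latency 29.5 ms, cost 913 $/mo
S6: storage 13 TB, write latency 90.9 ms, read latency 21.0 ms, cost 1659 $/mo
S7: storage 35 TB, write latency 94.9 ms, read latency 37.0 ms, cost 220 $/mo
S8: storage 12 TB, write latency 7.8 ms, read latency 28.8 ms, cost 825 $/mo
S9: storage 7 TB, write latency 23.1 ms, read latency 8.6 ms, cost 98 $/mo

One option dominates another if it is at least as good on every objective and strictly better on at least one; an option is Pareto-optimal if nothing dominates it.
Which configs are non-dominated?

S1, S2, S3, S4, S8, S9

S1: not dominated.
S2: not dominated (best storage).
S3: not dominated.
S4: not dominated.
S5: dominated by S3 (storage 33≥33, write latency 34.1≤99.1, read latency 20.3≤29.5, cost 674≤913).
S6: dominated by S3 (storage 33≥13, write latency 34.1≤90.9, read latency 20.3≤21.0, cost 674≤1659).
S7: dominated by S2 (storage 38≥35, write latency 66.9≤94.9, read latency 34.6≤37.0, cost 100≤220).
S8: not dominated (best write latency).
S9: not dominated (best read latency).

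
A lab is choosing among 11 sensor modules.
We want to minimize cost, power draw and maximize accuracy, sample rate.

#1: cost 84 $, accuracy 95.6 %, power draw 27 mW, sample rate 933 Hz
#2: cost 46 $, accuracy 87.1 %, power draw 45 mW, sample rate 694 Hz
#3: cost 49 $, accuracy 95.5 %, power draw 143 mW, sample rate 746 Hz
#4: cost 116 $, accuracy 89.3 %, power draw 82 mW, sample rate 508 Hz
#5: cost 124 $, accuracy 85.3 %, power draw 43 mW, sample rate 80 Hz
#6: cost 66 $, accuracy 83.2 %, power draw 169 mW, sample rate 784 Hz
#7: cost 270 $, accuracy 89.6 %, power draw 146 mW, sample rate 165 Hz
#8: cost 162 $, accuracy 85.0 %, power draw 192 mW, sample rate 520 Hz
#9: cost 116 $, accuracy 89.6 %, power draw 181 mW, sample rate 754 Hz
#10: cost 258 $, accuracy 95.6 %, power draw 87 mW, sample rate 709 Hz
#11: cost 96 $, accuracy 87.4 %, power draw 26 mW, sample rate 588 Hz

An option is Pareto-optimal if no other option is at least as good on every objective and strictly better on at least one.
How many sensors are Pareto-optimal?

#1: not dominated (best sample rate).
#2: not dominated (best cost).
#3: not dominated.
#4: dominated by #1 (cost 84≤116, accuracy 95.6≥89.3, power draw 27≤82, sample rate 933≥508).
#5: dominated by #1 (cost 84≤124, accuracy 95.6≥85.3, power draw 27≤43, sample rate 933≥80).
#6: not dominated.
#7: dominated by #1 (cost 84≤270, accuracy 95.6≥89.6, power draw 27≤146, sample rate 933≥165).
#8: dominated by #1 (cost 84≤162, accuracy 95.6≥85.0, power draw 27≤192, sample rate 933≥520).
#9: dominated by #1 (cost 84≤116, accuracy 95.6≥89.6, power draw 27≤181, sample rate 933≥754).
#10: dominated by #1 (cost 84≤258, accuracy 95.6≥95.6, power draw 27≤87, sample rate 933≥709).
#11: not dominated (best power draw).
Pareto-optimal: #1, #2, #3, #6, #11 → 5.

5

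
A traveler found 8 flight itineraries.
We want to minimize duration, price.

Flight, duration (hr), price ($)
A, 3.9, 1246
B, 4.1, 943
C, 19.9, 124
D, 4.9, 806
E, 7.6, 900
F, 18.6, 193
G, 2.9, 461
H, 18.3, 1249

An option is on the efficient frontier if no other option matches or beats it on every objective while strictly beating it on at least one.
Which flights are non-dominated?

A: dominated by G (duration 2.9≤3.9, price 461≤1246).
B: dominated by G (duration 2.9≤4.1, price 461≤943).
C: not dominated (best price).
D: dominated by G (duration 2.9≤4.9, price 461≤806).
E: dominated by D (duration 4.9≤7.6, price 806≤900).
F: not dominated.
G: not dominated (best duration).
H: dominated by A (duration 3.9≤18.3, price 1246≤1249).

C, F, G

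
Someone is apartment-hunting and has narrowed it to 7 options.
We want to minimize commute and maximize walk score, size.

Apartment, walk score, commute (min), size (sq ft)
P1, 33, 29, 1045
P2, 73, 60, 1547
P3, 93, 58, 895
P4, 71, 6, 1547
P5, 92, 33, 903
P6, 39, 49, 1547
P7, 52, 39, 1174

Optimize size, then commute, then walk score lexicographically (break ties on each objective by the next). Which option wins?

First maximize size: best is 1547, kept {P2, P4, P6}.
Then minimize commute: best is 6, kept {P4}.

P4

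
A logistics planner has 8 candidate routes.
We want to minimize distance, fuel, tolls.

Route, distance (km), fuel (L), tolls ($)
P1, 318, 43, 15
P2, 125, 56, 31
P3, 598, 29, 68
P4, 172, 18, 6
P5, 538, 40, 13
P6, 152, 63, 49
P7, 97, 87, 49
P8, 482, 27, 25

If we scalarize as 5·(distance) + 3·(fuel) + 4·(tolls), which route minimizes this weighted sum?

P2

P1: 5·318 + 3·43 + 4·15 = 1779
P2: 5·125 + 3·56 + 4·31 = 917
P3: 5·598 + 3·29 + 4·68 = 3349
P4: 5·172 + 3·18 + 4·6 = 938
P5: 5·538 + 3·40 + 4·13 = 2862
P6: 5·152 + 3·63 + 4·49 = 1145
P7: 5·97 + 3·87 + 4·49 = 942
P8: 5·482 + 3·27 + 4·25 = 2591
Lowest: P2 at 917.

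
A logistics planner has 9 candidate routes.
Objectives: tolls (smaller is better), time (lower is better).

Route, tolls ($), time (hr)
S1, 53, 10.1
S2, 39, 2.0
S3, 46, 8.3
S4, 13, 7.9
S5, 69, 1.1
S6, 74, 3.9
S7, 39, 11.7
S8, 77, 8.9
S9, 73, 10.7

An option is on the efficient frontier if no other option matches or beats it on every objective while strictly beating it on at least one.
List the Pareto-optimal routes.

S2, S4, S5

S1: dominated by S2 (tolls 39≤53, time 2.0≤10.1).
S2: not dominated.
S3: dominated by S2 (tolls 39≤46, time 2.0≤8.3).
S4: not dominated (best tolls).
S5: not dominated (best time).
S6: dominated by S2 (tolls 39≤74, time 2.0≤3.9).
S7: dominated by S2 (tolls 39≤39, time 2.0≤11.7).
S8: dominated by S2 (tolls 39≤77, time 2.0≤8.9).
S9: dominated by S1 (tolls 53≤73, time 10.1≤10.7).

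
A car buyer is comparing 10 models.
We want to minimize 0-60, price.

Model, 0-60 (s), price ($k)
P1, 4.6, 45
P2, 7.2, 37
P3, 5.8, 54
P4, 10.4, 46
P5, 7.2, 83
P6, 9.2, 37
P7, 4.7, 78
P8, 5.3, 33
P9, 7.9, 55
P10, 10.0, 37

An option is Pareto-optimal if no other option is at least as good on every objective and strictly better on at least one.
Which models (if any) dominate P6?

P2: 0-60 7.2≤9.2, price 37≤37 — dominates P6.
P8: 0-60 5.3≤9.2, price 33≤37 — dominates P6.
Others (P1, P3, P4, P5, P7, P9, P10) are each worse than P6 on at least one objective.

P2, P8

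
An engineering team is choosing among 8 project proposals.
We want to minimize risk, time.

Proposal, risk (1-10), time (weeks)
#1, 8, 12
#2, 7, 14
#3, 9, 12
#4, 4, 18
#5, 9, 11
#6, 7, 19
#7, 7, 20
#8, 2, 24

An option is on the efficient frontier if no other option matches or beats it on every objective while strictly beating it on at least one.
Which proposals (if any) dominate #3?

#1, #5

#1: risk 8≤9, time 12≤12 — dominates #3.
#5: risk 9≤9, time 11≤12 — dominates #3.
Others (#2, #4, #6, #7, #8) are each worse than #3 on at least one objective.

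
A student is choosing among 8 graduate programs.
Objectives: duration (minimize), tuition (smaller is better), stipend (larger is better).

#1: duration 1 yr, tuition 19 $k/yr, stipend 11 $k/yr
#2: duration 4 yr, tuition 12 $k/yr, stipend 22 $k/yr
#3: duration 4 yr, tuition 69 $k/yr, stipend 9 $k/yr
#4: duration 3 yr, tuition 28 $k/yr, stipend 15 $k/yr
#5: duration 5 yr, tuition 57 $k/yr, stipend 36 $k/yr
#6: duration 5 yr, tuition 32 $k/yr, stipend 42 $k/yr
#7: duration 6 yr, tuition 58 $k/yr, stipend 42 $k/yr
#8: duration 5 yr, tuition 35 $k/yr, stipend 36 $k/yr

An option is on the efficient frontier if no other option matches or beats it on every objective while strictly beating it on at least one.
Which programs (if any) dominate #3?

#1, #2, #4

#1: duration 1≤4, tuition 19≤69, stipend 11≥9 — dominates #3.
#2: duration 4≤4, tuition 12≤69, stipend 22≥9 — dominates #3.
#4: duration 3≤4, tuition 28≤69, stipend 15≥9 — dominates #3.
Others (#5, #6, #7, #8) are each worse than #3 on at least one objective.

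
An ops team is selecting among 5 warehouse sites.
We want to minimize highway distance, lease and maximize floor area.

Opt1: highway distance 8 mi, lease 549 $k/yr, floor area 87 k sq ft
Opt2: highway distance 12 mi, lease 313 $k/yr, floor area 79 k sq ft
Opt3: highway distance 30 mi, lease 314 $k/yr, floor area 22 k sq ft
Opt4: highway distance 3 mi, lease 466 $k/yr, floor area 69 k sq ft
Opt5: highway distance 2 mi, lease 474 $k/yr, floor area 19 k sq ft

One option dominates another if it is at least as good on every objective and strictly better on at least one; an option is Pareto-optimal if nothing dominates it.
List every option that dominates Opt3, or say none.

Opt2

Opt2: highway distance 12≤30, lease 313≤314, floor area 79≥22 — dominates Opt3.
Others (Opt1, Opt4, Opt5) are each worse than Opt3 on at least one objective.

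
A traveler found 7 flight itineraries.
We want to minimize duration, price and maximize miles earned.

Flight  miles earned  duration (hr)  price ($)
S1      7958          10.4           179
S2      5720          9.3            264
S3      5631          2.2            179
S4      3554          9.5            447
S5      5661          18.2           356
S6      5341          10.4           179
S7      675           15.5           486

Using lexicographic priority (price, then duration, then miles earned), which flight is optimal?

S3

First minimize price: best is 179, kept {S1, S3, S6}.
Then minimize duration: best is 2.2, kept {S3}.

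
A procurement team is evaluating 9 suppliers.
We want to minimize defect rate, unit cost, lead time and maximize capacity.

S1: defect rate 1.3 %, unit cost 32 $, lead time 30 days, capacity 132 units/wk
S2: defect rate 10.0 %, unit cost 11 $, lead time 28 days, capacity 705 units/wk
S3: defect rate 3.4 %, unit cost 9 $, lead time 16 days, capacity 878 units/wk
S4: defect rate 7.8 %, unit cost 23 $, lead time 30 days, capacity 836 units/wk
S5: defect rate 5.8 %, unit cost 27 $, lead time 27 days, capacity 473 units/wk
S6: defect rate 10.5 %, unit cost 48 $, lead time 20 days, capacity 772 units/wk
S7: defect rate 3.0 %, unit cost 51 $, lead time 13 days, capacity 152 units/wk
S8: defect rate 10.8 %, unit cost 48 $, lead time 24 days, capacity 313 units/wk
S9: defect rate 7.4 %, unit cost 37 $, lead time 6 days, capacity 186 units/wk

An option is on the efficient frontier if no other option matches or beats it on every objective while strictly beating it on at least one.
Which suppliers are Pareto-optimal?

S1: not dominated (best defect rate).
S2: dominated by S3 (defect rate 3.4≤10.0, unit cost 9≤11, lead time 16≤28, capacity 878≥705).
S3: not dominated (best unit cost).
S4: dominated by S3 (defect rate 3.4≤7.8, unit cost 9≤23, lead time 16≤30, capacity 878≥836).
S5: dominated by S3 (defect rate 3.4≤5.8, unit cost 9≤27, lead time 16≤27, capacity 878≥473).
S6: dominated by S3 (defect rate 3.4≤10.5, unit cost 9≤48, lead time 16≤20, capacity 878≥772).
S7: not dominated.
S8: dominated by S3 (defect rate 3.4≤10.8, unit cost 9≤48, lead time 16≤24, capacity 878≥313).
S9: not dominated (best lead time).

S1, S3, S7, S9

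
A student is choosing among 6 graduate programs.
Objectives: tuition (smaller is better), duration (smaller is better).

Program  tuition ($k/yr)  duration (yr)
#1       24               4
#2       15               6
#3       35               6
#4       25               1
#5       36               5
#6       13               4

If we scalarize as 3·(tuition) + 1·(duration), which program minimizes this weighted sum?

#1: 3·24 + 1·4 = 76
#2: 3·15 + 1·6 = 51
#3: 3·35 + 1·6 = 111
#4: 3·25 + 1·1 = 76
#5: 3·36 + 1·5 = 113
#6: 3·13 + 1·4 = 43
Lowest: #6 at 43.

#6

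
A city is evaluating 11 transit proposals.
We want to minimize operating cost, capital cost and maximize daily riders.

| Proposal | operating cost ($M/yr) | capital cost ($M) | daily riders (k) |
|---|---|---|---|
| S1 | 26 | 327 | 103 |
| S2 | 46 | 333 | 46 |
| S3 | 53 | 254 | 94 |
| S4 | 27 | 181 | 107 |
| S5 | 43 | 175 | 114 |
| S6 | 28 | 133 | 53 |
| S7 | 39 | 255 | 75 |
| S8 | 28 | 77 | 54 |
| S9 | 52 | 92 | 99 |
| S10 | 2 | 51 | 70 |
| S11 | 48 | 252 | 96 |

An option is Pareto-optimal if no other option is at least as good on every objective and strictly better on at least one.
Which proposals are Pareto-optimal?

S1: not dominated.
S2: dominated by S1 (operating cost 26≤46, capital cost 327≤333, daily riders 103≥46).
S3: dominated by S4 (operating cost 27≤53, capital cost 181≤254, daily riders 107≥94).
S4: not dominated.
S5: not dominated (best daily riders).
S6: dominated by S8 (operating cost 28≤28, capital cost 77≤133, daily riders 54≥53).
S7: dominated by S4 (operating cost 27≤39, capital cost 181≤255, daily riders 107≥75).
S8: dominated by S10 (operating cost 2≤28, capital cost 51≤77, daily riders 70≥54).
S9: not dominated.
S10: not dominated (best operating cost).
S11: dominated by S4 (operating cost 27≤48, capital cost 181≤252, daily riders 107≥96).

S1, S4, S5, S9, S10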